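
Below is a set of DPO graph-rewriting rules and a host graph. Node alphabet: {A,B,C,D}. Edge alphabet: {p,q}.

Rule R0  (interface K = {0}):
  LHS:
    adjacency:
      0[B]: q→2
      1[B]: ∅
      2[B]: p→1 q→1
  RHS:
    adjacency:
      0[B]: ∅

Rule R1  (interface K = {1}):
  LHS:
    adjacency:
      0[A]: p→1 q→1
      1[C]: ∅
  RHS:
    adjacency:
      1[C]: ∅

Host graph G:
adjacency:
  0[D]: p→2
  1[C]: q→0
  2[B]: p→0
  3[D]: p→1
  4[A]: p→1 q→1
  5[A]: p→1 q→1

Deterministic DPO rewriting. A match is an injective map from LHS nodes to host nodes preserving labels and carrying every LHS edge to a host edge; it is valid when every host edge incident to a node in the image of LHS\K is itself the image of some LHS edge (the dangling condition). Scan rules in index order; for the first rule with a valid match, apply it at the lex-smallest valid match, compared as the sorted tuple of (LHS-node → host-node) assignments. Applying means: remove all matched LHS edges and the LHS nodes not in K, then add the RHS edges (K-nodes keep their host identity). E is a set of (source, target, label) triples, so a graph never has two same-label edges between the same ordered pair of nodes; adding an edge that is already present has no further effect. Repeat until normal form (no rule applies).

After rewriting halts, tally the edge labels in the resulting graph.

Answer: p:3 q:1

Derivation:
[0] host  ⇒  6 nodes, 8 edges  {0-p->2 1-q->0 2-p->0 3-p->1 4-p->1 4-q->1 5-p->1 5-q->1}
[1] R1 @ {0↦4, 1↦1}  ⇒  5 nodes, 6 edges  {0-p->2 1-q->0 2-p->0 3-p->1 5-p->1 5-q->1}
[2] R1 @ {0↦5, 1↦1}  ⇒  4 nodes, 4 edges  {0-p->2 1-q->0 2-p->0 3-p->1}
final graph: no rule applies after step 2
NF edges: [(0, 2, 'p'), (1, 0, 'q'), (2, 0, 'p'), (3, 1, 'p')]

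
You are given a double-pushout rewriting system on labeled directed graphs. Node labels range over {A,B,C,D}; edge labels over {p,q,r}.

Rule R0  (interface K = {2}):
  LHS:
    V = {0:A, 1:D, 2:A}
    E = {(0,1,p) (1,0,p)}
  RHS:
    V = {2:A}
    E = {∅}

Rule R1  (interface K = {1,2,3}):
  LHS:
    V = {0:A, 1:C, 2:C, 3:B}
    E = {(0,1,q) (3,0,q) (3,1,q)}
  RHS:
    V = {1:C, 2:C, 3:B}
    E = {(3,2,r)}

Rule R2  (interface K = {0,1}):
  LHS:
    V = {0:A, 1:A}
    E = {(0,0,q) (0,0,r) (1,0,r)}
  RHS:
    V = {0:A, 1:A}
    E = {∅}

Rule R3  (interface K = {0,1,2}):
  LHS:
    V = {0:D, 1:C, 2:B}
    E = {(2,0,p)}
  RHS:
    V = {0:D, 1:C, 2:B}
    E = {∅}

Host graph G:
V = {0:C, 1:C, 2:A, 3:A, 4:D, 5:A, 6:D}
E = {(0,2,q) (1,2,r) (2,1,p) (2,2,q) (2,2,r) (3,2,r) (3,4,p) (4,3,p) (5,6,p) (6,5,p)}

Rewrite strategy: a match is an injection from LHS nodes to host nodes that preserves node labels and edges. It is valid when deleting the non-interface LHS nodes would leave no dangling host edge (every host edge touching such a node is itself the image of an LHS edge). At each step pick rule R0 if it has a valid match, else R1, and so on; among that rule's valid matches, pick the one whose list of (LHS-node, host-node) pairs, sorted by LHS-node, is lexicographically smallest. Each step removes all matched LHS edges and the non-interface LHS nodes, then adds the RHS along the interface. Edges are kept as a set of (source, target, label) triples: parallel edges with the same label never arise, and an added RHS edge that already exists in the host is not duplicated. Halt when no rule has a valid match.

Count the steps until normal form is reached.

[0] host  ⇒  7 nodes, 10 edges  {0-q->2 1-r->2 2-p->1 2-q->2 2-r->2 3-r->2 3-p->4 4-p->3 5-p->6 6-p->5}
[1] R0 @ {0↦5, 1↦6, 2↦2}  ⇒  5 nodes, 8 edges  {0-q->2 1-r->2 2-p->1 2-q->2 2-r->2 3-r->2 3-p->4 4-p->3}
[2] R2 @ {0↦2, 1↦3}  ⇒  5 nodes, 5 edges  {0-q->2 1-r->2 2-p->1 3-p->4 4-p->3}
[3] R0 @ {0↦3, 1↦4, 2↦2}  ⇒  3 nodes, 3 edges  {0-q->2 1-r->2 2-p->1}
halt: no rule applies after step 3

Answer: 3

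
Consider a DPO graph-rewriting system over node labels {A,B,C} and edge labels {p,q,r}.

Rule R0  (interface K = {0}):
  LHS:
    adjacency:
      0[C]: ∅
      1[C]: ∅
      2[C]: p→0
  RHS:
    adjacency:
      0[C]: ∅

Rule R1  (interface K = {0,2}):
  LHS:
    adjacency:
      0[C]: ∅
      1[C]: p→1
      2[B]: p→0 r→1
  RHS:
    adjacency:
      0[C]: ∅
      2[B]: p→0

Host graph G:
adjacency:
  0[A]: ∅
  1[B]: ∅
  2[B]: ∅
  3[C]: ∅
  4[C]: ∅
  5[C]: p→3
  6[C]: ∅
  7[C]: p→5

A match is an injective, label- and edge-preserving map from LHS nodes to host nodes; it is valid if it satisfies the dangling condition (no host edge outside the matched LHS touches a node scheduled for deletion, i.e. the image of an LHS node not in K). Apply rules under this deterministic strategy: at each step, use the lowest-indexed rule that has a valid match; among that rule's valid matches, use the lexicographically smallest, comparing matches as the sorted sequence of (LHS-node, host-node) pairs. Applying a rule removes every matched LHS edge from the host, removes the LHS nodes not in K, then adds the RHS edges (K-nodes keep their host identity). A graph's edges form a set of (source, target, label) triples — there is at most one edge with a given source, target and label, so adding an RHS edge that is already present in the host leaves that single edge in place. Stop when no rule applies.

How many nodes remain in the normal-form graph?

initial: |V|=8 |E|=2  E = 5-p->3 7-p->5
step 1: apply R0 at {0↦5, 1↦4, 2↦7}  → |V|=6 |E|=1  E = 5-p->3
step 2: apply R0 at {0↦3, 1↦6, 2↦5}  → |V|=4 |E|=0  E = ∅
final graph: no rule applies after step 2
NF nodes: {0:A, 1:B, 2:B, 3:C}

Answer: 4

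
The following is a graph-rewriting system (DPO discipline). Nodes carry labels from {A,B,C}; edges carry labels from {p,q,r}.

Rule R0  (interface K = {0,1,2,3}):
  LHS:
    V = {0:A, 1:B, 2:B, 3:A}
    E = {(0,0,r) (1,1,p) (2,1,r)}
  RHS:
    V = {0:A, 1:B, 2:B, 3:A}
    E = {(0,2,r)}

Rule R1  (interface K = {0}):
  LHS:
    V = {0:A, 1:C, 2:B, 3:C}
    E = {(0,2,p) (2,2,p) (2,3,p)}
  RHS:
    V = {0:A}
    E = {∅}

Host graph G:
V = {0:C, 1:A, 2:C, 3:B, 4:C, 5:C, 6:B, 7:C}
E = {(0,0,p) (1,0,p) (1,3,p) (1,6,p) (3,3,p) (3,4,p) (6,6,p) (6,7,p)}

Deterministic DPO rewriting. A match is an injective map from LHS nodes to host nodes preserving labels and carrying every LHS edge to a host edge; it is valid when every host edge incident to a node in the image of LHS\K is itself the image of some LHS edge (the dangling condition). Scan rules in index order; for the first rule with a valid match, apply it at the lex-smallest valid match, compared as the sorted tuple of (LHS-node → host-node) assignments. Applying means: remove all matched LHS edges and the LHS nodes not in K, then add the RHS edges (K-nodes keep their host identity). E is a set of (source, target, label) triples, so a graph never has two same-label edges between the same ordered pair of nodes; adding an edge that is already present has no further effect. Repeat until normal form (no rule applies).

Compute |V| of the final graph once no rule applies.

Answer: 2

Derivation:
initial: |V|=8 |E|=8  E = 0-p->0 1-p->0 1-p->3 1-p->6 3-p->3 3-p->4 6-p->6 6-p->7
step 1: apply R1 at {0↦1, 1↦2, 2↦3, 3↦4}  → |V|=5 |E|=5  E = 0-p->0 1-p->0 1-p->6 6-p->6 6-p->7
step 2: apply R1 at {0↦1, 1↦5, 2↦6, 3↦7}  → |V|=2 |E|=2  E = 0-p->0 1-p->0
final graph: no rule applies after step 2
NF nodes: {0:C, 1:A}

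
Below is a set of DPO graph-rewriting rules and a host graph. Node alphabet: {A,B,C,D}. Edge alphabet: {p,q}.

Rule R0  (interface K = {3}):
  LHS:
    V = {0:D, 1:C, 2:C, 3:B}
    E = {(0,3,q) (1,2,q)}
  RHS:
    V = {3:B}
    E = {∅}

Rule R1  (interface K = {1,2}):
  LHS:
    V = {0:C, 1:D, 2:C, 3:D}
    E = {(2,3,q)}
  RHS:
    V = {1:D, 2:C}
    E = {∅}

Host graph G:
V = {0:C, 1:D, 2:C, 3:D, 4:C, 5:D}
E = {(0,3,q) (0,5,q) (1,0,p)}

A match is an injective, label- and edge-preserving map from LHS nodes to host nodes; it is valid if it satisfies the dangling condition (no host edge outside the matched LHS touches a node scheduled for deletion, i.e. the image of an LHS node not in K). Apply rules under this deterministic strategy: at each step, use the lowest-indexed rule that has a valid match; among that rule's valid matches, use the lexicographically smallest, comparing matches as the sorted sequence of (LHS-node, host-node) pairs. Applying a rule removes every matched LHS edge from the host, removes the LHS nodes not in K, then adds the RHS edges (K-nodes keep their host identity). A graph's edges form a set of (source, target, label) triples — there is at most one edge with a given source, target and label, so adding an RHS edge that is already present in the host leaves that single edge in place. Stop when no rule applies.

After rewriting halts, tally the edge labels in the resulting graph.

Answer: p:1

Rewrite trace:
start.  V:6 E:3  edges: 0-q->3 0-q->5 1-p->0
1. fire R1 via {0↦2, 1↦1, 2↦0, 3↦3}  →  V:4 E:2  edges: 0-q->5 1-p->0
2. fire R1 via {0↦4, 1↦1, 2↦0, 3↦5}  →  V:2 E:1  edges: 1-p->0
halt: no rule applies after step 2
NF edges: [(1, 0, 'p')]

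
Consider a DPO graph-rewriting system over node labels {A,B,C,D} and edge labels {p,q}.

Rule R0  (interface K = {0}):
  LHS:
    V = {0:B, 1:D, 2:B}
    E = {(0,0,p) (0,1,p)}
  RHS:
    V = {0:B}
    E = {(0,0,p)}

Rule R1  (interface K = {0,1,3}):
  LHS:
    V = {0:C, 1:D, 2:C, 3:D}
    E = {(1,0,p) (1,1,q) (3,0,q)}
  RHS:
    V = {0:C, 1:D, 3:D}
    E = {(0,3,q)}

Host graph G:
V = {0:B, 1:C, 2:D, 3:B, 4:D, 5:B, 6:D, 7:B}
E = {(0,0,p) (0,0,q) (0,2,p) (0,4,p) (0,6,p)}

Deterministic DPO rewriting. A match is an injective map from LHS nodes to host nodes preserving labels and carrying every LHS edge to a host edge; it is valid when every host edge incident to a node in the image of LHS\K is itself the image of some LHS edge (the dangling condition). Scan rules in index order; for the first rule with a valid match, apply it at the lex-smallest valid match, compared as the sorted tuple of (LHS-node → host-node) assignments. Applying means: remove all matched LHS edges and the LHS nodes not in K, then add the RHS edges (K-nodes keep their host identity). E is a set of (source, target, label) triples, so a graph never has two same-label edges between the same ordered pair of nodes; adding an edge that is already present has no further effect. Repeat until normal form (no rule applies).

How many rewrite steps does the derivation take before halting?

Answer: 3

Steps:
initial: |V|=8 |E|=5  E = 0-p->0 0-q->0 0-p->2 0-p->4 0-p->6
step 1: apply R0 at {0↦0, 1↦2, 2↦3}  → |V|=6 |E|=4  E = 0-p->0 0-q->0 0-p->4 0-p->6
step 2: apply R0 at {0↦0, 1↦4, 2↦5}  → |V|=4 |E|=3  E = 0-p->0 0-q->0 0-p->6
step 3: apply R0 at {0↦0, 1↦6, 2↦7}  → |V|=2 |E|=2  E = 0-p->0 0-q->0
halt: no rule applies after step 3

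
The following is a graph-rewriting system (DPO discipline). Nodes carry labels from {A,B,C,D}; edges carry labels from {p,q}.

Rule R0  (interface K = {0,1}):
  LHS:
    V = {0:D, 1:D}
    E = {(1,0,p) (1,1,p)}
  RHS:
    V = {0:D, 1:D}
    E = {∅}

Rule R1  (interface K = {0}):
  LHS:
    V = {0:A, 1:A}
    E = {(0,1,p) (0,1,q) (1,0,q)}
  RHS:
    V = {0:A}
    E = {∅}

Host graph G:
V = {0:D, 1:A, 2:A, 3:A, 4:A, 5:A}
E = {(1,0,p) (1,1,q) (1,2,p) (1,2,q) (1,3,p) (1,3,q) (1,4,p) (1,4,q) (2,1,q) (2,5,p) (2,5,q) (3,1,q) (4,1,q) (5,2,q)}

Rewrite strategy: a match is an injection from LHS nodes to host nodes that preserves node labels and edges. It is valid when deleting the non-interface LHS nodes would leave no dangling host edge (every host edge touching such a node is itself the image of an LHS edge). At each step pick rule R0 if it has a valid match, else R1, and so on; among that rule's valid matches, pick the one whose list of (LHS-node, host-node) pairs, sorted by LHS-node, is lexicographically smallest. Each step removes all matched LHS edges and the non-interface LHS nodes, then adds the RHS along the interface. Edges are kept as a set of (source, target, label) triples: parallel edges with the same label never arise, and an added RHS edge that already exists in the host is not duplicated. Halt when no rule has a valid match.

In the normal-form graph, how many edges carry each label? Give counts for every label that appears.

Answer: p:1 q:1

Steps:
start.  V:6 E:14  edges: 1-p->0 1-q->1 1-p->2 1-q->2 1-p->3 1-q->3 1-p->4 1-q->4 2-q->1 2-p->5 2-q->5 3-q->1 4-q->1 5-q->2
1. fire R1 via {0↦1, 1↦3}  →  V:5 E:11  edges: 1-p->0 1-q->1 1-p->2 1-q->2 1-p->4 1-q->4 2-q->1 2-p->5 2-q->5 4-q->1 5-q->2
2. fire R1 via {0↦1, 1↦4}  →  V:4 E:8  edges: 1-p->0 1-q->1 1-p->2 1-q->2 2-q->1 2-p->5 2-q->5 5-q->2
3. fire R1 via {0↦2, 1↦5}  →  V:3 E:5  edges: 1-p->0 1-q->1 1-p->2 1-q->2 2-q->1
4. fire R1 via {0↦1, 1↦2}  →  V:2 E:2  edges: 1-p->0 1-q->1
normal form: no rule applies after step 4
NF edges: [(1, 0, 'p'), (1, 1, 'q')]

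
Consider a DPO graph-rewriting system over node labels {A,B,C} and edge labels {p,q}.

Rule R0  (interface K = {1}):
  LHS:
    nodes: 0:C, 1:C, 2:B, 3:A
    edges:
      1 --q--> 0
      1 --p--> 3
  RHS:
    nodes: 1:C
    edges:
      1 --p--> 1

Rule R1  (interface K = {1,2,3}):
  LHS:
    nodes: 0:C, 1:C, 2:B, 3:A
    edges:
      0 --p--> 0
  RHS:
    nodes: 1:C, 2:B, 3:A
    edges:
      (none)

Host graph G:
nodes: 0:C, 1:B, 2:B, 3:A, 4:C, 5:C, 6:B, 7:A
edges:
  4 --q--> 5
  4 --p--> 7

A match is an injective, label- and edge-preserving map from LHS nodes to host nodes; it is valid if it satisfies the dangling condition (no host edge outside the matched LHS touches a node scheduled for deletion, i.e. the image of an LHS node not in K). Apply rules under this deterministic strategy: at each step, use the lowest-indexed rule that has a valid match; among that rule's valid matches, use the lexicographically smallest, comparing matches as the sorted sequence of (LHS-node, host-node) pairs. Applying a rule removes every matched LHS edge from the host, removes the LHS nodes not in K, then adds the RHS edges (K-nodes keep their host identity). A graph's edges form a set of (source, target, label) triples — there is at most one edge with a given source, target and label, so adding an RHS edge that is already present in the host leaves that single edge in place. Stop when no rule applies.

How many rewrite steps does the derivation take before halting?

Answer: 2

Derivation:
initial: |V|=8 |E|=2  E = 4-q->5 4-p->7
step 1: apply R0 at {0↦5, 1↦4, 2↦1, 3↦7}  → |V|=5 |E|=1  E = 4-p->4
step 2: apply R1 at {0↦4, 1↦0, 2↦2, 3↦3}  → |V|=4 |E|=0  E = ∅
normal form: no rule applies after step 2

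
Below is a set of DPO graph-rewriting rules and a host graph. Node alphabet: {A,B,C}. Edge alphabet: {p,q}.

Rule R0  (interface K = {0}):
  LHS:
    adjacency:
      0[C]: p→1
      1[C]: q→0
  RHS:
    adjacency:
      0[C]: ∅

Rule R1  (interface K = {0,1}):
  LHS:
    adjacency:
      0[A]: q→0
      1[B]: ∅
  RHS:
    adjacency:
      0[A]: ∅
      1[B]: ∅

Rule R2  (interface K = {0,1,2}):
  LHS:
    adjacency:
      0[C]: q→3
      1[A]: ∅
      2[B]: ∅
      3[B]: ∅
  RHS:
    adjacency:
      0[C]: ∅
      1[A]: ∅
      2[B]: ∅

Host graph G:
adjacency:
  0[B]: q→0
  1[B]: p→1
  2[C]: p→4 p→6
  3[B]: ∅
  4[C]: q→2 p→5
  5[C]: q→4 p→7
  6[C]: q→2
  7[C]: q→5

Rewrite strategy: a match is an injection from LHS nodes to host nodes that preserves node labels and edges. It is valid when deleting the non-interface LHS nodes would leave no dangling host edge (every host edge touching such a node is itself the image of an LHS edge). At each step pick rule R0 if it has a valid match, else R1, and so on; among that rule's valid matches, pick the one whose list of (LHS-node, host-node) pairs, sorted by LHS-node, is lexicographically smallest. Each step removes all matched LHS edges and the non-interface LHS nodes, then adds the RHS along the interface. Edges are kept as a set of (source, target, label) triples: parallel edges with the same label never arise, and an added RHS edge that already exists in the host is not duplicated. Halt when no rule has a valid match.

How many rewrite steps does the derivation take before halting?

Answer: 4

Rewrite trace:
start.  V:8 E:10  edges: 0-q->0 1-p->1 2-p->4 2-p->6 4-q->2 4-p->5 5-q->4 5-p->7 6-q->2 7-q->5
1. fire R0 via {0↦2, 1↦6}  →  V:7 E:8  edges: 0-q->0 1-p->1 2-p->4 4-q->2 4-p->5 5-q->4 5-p->7 7-q->5
2. fire R0 via {0↦5, 1↦7}  →  V:6 E:6  edges: 0-q->0 1-p->1 2-p->4 4-q->2 4-p->5 5-q->4
3. fire R0 via {0↦4, 1↦5}  →  V:5 E:4  edges: 0-q->0 1-p->1 2-p->4 4-q->2
4. fire R0 via {0↦2, 1↦4}  →  V:4 E:2  edges: 0-q->0 1-p->1
final graph: no rule applies after step 4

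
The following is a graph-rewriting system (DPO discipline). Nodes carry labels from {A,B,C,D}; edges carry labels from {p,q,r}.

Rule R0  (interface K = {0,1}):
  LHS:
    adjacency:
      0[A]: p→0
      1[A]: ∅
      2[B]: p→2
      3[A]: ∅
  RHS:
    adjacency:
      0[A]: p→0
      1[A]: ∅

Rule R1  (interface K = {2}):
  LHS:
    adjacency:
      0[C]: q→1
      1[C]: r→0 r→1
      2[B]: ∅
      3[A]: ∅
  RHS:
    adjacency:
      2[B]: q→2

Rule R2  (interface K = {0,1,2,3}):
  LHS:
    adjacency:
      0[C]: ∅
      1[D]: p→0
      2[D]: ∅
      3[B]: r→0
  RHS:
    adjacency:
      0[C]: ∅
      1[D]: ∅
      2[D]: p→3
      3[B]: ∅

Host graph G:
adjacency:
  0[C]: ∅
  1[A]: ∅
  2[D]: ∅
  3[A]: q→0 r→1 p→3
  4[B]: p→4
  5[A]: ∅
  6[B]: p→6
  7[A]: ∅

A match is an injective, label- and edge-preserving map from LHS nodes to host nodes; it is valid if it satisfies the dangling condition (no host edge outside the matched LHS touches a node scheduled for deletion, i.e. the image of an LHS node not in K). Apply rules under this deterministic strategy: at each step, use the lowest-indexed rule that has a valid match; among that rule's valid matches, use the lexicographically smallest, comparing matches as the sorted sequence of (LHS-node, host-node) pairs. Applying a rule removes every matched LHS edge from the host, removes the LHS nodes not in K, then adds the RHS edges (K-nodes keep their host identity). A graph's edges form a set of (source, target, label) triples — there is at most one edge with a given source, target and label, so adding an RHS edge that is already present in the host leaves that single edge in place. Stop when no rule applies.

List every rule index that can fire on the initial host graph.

Answer: [R0]

Steps:
R0: 8 valid matches — {0↦3, 1↦1, 2↦4, 3↦5}, {0↦3, 1↦1, 2↦4, 3↦7}, {0↦3, 1↦1, 2↦6, 3↦5} (+5 more)
R1: no valid match — LHS pattern not found
R2: no valid match — LHS pattern not found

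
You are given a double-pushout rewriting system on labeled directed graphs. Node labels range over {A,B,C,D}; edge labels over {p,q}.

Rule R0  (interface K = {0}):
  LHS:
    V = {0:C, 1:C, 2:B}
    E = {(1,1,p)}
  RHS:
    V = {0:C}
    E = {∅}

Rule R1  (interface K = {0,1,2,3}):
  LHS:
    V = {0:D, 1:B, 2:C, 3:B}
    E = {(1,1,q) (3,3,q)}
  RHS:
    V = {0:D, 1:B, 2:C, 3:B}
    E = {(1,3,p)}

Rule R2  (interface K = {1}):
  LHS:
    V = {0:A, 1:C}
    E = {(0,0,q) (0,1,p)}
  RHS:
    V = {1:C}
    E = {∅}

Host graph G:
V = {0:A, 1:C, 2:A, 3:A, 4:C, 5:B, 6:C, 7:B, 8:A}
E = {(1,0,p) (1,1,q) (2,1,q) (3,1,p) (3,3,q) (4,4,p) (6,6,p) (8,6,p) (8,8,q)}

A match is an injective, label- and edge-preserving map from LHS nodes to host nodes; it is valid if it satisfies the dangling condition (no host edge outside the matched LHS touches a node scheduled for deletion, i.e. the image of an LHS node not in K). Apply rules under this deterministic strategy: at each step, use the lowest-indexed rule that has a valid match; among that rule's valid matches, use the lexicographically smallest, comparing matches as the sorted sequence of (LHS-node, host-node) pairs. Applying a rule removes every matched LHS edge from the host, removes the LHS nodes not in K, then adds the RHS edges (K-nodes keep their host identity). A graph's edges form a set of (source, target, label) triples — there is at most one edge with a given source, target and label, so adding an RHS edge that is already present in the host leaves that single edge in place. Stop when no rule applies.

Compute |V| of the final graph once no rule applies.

initial: |V|=9 |E|=9  E = 1-p->0 1-q->1 2-q->1 3-p->1 3-q->3 4-p->4 6-p->6 8-p->6 8-q->8
step 1: apply R0 at {0↦1, 1↦4, 2↦5}  → |V|=7 |E|=8  E = 1-p->0 1-q->1 2-q->1 3-p->1 3-q->3 6-p->6 8-p->6 8-q->8
step 2: apply R2 at {0↦3, 1↦1}  → |V|=6 |E|=6  E = 1-p->0 1-q->1 2-q->1 6-p->6 8-p->6 8-q->8
step 3: apply R2 at {0↦8, 1↦6}  → |V|=5 |E|=4  E = 1-p->0 1-q->1 2-q->1 6-p->6
step 4: apply R0 at {0↦1, 1↦6, 2↦7}  → |V|=3 |E|=3  E = 1-p->0 1-q->1 2-q->1
halt: no rule applies after step 4
NF nodes: {0:A, 1:C, 2:A}

Answer: 3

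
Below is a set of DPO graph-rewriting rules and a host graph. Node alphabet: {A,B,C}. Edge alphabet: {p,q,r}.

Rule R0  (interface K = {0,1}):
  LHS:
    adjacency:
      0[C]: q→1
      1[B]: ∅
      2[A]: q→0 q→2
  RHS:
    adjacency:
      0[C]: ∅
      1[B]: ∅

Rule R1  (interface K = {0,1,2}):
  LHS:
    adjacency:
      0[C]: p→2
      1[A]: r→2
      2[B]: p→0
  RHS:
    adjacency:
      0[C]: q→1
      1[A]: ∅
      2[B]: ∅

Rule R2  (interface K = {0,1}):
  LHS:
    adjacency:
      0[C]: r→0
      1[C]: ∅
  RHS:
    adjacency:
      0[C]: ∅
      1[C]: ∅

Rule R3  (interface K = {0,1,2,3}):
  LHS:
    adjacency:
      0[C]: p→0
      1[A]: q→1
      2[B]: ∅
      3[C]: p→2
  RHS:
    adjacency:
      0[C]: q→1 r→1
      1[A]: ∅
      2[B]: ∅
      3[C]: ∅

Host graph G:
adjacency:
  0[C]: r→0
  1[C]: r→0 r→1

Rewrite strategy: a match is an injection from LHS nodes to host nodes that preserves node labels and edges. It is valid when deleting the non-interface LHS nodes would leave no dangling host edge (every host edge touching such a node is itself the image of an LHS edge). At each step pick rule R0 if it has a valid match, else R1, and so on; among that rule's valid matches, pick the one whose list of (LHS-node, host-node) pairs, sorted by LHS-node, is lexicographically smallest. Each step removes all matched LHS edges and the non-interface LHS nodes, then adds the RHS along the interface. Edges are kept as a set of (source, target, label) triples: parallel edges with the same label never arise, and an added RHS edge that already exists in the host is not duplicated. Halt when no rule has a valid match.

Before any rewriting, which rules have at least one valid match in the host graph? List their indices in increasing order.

Answer: [R2]

Derivation:
R0: no valid match — LHS pattern not found
R1: no valid match — LHS pattern not found
R2: 2 valid matches — {0↦0, 1↦1}, {0↦1, 1↦0}
R3: no valid match — LHS pattern not found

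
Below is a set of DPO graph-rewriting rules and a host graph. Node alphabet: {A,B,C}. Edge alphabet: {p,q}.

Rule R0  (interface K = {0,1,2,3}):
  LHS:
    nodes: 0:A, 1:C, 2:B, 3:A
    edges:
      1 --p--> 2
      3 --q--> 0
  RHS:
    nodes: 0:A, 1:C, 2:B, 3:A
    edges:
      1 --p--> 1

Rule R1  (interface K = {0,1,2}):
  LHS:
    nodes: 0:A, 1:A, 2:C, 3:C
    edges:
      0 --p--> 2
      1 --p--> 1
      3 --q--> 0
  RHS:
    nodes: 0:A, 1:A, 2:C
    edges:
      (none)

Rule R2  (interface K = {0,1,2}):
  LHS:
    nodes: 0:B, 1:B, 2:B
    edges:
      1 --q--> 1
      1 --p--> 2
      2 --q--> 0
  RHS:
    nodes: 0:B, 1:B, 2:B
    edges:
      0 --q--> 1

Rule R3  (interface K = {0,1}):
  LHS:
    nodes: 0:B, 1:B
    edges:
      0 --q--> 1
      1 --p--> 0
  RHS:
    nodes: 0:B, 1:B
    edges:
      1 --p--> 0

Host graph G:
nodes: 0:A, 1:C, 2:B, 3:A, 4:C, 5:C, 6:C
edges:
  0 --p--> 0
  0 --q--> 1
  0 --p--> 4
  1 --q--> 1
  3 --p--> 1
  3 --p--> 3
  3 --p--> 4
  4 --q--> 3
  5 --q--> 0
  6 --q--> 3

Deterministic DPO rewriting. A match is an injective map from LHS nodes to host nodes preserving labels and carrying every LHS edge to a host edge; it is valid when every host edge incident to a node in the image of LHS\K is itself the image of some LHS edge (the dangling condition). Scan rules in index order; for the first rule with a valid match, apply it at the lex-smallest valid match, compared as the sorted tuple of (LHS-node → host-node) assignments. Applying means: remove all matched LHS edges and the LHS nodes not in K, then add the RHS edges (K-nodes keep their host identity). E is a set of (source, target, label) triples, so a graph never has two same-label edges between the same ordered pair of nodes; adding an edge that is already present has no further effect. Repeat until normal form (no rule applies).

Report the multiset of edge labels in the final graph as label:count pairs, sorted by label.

initial: |V|=7 |E|=10  E = 0-p->0 0-q->1 0-p->4 1-q->1 3-p->1 3-p->3 3-p->4 4-q->3 5-q->0 6-q->3
step 1: apply R1 at {0↦0, 1↦3, 2↦4, 3↦5}  → |V|=6 |E|=7  E = 0-p->0 0-q->1 1-q->1 3-p->1 3-p->4 4-q->3 6-q->3
step 2: apply R1 at {0↦3, 1↦0, 2↦1, 3↦6}  → |V|=5 |E|=4  E = 0-q->1 1-q->1 3-p->4 4-q->3
halt: no rule applies after step 2
NF edges: [(0, 1, 'q'), (1, 1, 'q'), (3, 4, 'p'), (4, 3, 'q')]

Answer: p:1 q:3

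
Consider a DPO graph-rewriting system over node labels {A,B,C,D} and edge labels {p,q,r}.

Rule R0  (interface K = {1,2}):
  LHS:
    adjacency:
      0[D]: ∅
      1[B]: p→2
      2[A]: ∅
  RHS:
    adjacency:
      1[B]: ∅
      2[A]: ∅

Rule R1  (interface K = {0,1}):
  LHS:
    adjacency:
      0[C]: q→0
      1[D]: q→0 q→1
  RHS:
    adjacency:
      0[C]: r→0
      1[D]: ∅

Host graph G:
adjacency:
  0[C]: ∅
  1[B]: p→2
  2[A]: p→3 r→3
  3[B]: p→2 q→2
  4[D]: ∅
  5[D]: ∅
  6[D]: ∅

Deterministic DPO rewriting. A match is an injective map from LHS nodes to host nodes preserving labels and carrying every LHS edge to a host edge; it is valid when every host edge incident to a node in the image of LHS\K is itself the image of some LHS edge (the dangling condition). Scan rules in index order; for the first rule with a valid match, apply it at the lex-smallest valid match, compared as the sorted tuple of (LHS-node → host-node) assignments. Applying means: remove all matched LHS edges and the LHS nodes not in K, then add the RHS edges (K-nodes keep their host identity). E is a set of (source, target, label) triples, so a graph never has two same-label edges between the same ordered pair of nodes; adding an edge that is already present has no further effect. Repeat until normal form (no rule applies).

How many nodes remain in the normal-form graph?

Answer: 5

Rewrite trace:
initial: |V|=7 |E|=5  E = 1-p->2 2-p->3 2-r->3 3-p->2 3-q->2
step 1: apply R0 at {0↦4, 1↦1, 2↦2}  → |V|=6 |E|=4  E = 2-p->3 2-r->3 3-p->2 3-q->2
step 2: apply R0 at {0↦5, 1↦3, 2↦2}  → |V|=5 |E|=3  E = 2-p->3 2-r->3 3-q->2
halt: no rule applies after step 2
NF nodes: {0:C, 1:B, 2:A, 3:B, 6:D}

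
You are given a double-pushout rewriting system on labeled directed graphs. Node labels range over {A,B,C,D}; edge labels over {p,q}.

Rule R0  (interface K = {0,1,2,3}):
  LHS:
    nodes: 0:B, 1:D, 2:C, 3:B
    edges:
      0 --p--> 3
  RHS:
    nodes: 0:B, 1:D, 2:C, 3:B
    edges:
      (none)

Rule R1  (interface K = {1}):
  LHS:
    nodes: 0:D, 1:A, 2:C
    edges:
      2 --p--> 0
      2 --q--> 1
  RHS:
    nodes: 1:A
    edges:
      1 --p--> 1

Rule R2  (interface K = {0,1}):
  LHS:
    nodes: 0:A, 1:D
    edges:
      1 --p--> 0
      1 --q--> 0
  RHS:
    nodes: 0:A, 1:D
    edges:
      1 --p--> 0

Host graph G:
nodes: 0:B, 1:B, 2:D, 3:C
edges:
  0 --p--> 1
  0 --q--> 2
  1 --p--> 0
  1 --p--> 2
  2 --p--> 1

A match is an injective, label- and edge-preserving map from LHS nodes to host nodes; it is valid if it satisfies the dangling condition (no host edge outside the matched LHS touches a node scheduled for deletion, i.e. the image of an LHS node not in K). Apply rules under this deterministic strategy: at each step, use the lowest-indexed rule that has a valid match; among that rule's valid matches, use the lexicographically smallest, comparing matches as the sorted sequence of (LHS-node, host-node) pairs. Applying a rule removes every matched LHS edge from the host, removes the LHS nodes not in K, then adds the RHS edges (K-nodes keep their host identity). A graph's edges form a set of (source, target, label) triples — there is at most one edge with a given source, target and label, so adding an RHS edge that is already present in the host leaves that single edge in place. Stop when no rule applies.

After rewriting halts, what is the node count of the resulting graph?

initial: |V|=4 |E|=5  E = 0-p->1 0-q->2 1-p->0 1-p->2 2-p->1
step 1: apply R0 at {0↦0, 1↦2, 2↦3, 3↦1}  → |V|=4 |E|=4  E = 0-q->2 1-p->0 1-p->2 2-p->1
step 2: apply R0 at {0↦1, 1↦2, 2↦3, 3↦0}  → |V|=4 |E|=3  E = 0-q->2 1-p->2 2-p->1
halt: no rule applies after step 2
NF nodes: {0:B, 1:B, 2:D, 3:C}

Answer: 4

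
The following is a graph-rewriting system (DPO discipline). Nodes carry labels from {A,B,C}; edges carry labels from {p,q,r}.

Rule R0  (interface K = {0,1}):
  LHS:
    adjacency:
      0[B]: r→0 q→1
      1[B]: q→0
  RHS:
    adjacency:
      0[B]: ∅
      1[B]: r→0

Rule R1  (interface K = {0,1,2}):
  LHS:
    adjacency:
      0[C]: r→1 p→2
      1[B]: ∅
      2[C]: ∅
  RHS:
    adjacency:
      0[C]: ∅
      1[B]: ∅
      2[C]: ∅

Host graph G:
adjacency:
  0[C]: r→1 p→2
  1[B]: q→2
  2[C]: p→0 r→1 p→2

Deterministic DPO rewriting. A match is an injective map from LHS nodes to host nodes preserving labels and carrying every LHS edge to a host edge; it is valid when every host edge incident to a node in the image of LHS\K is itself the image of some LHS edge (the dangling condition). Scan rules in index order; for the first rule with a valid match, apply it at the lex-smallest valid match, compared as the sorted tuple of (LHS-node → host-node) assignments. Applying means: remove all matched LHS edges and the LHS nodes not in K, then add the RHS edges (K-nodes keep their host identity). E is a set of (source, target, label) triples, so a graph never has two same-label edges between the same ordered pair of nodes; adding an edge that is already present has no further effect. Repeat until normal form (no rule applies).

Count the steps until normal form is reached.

start.  V:3 E:6  edges: 0-r->1 0-p->2 1-q->2 2-p->0 2-r->1 2-p->2
1. fire R1 via {0↦0, 1↦1, 2↦2}  →  V:3 E:4  edges: 1-q->2 2-p->0 2-r->1 2-p->2
2. fire R1 via {0↦2, 1↦1, 2↦0}  →  V:3 E:2  edges: 1-q->2 2-p->2
final graph: no rule applies after step 2

Answer: 2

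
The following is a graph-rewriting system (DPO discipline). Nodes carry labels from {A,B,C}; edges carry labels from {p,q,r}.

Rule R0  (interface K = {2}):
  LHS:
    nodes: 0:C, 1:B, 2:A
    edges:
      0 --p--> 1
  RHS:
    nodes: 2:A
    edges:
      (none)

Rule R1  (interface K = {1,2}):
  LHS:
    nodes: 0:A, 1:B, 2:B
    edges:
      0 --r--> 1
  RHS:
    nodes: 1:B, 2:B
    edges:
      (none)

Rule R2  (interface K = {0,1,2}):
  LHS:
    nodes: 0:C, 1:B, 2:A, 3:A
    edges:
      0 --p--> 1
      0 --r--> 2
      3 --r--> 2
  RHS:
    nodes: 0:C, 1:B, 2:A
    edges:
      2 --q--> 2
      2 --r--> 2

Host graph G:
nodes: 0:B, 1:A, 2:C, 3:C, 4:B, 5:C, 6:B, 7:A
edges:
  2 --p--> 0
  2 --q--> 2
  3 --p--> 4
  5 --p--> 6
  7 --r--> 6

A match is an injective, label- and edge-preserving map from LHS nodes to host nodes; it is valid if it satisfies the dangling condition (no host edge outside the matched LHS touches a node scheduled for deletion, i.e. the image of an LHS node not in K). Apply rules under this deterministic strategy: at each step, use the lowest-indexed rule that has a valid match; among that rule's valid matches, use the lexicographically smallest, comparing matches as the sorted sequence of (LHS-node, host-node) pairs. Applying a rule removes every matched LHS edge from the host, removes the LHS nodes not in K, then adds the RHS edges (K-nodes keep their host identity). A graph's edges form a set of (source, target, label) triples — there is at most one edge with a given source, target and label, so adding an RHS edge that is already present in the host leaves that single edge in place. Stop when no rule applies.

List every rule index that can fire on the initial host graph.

R0: 2 valid matches — {0↦3, 1↦4, 2↦1}, {0↦3, 1↦4, 2↦7}
R1: 2 valid matches — {0↦7, 1↦6, 2↦0}, {0↦7, 1↦6, 2↦4}
R2: no valid match — LHS pattern not found

Answer: [R0,R1]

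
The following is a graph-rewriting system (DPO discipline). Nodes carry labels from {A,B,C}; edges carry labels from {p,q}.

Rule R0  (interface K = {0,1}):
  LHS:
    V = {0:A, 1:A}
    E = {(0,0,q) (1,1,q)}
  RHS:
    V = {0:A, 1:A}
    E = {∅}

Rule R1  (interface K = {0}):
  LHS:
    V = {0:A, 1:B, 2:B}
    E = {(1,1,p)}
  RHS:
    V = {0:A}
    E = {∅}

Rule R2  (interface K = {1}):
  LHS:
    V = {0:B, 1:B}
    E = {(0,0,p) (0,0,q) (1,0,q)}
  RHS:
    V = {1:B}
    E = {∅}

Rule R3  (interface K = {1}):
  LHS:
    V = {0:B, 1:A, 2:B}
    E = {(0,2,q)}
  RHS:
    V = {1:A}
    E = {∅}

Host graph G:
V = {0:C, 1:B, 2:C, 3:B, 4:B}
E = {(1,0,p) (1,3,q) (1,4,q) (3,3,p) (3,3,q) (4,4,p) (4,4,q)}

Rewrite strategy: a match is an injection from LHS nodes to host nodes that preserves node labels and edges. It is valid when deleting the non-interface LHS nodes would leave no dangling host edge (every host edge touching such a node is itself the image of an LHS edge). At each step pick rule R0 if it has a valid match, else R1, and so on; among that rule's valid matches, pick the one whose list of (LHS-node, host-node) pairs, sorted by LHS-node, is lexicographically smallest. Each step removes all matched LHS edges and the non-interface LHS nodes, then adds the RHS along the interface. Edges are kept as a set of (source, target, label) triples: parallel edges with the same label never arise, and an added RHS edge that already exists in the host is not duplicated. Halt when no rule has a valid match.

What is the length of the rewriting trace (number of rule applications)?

Answer: 2

Derivation:
initial: |V|=5 |E|=7  E = 1-p->0 1-q->3 1-q->4 3-p->3 3-q->3 4-p->4 4-q->4
step 1: apply R2 at {0↦3, 1↦1}  → |V|=4 |E|=4  E = 1-p->0 1-q->4 4-p->4 4-q->4
step 2: apply R2 at {0↦4, 1↦1}  → |V|=3 |E|=1  E = 1-p->0
halt: no rule applies after step 2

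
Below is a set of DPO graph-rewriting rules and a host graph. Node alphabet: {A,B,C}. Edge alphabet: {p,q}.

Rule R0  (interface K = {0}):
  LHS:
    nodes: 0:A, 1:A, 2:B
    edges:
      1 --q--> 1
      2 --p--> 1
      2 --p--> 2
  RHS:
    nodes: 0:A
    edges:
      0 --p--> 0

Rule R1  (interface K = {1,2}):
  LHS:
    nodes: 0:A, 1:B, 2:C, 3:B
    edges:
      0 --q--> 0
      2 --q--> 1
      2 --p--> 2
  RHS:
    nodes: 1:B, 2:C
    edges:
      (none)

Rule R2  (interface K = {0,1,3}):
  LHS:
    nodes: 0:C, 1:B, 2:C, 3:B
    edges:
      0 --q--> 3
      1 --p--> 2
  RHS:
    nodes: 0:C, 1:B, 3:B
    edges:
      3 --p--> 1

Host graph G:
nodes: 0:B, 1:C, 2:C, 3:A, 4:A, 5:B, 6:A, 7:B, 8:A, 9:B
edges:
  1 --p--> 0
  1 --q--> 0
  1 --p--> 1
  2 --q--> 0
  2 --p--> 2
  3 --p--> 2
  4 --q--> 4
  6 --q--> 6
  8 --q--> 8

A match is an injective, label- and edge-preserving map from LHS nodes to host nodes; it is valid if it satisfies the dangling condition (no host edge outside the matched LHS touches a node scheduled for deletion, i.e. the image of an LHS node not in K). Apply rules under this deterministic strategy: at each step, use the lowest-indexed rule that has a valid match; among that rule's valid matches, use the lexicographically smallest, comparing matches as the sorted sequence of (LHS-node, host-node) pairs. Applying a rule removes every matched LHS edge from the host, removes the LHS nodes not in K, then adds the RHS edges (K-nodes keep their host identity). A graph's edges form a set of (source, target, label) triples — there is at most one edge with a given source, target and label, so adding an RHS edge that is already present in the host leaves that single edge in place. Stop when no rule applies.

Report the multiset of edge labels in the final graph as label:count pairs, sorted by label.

Answer: p:2 q:1

Rewrite trace:
[0] host  ⇒  10 nodes, 9 edges  {1-p->0 1-q->0 1-p->1 2-q->0 2-p->2 3-p->2 4-q->4 6-q->6 8-q->8}
[1] R1 @ {0↦4, 1↦0, 2↦1, 3↦5}  ⇒  8 nodes, 6 edges  {1-p->0 2-q->0 2-p->2 3-p->2 6-q->6 8-q->8}
[2] R1 @ {0↦6, 1↦0, 2↦2, 3↦7}  ⇒  6 nodes, 3 edges  {1-p->0 3-p->2 8-q->8}
halt: no rule applies after step 2
NF edges: [(1, 0, 'p'), (3, 2, 'p'), (8, 8, 'q')]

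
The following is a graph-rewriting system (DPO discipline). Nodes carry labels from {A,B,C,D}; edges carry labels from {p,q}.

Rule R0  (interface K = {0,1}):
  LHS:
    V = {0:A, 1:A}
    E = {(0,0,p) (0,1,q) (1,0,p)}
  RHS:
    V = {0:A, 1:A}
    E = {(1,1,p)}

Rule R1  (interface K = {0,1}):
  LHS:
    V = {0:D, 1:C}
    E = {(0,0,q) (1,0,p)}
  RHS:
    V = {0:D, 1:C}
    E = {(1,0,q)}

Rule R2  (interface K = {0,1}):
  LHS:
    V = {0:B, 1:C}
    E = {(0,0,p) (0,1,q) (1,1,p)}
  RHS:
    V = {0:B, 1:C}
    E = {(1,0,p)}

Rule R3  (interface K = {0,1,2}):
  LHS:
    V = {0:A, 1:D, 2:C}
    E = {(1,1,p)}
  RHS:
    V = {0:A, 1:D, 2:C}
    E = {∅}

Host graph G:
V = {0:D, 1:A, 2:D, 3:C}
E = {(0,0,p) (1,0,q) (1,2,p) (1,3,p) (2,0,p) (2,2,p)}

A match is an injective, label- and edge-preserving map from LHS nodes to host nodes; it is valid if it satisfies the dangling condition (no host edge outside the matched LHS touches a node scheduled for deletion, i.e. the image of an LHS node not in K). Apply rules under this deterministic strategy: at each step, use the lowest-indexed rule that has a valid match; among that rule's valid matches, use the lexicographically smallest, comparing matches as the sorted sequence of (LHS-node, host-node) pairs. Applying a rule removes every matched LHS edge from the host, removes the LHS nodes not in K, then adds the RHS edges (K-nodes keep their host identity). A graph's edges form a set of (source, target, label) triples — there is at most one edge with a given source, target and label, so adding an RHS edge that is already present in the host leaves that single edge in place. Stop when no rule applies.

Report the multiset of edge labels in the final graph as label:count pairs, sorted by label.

Answer: p:3 q:1

Steps:
start.  V:4 E:6  edges: 0-p->0 1-q->0 1-p->2 1-p->3 2-p->0 2-p->2
1. fire R3 via {0↦1, 1↦0, 2↦3}  →  V:4 E:5  edges: 1-q->0 1-p->2 1-p->3 2-p->0 2-p->2
2. fire R3 via {0↦1, 1↦2, 2↦3}  →  V:4 E:4  edges: 1-q->0 1-p->2 1-p->3 2-p->0
final graph: no rule applies after step 2
NF edges: [(1, 0, 'q'), (1, 2, 'p'), (1, 3, 'p'), (2, 0, 'p')]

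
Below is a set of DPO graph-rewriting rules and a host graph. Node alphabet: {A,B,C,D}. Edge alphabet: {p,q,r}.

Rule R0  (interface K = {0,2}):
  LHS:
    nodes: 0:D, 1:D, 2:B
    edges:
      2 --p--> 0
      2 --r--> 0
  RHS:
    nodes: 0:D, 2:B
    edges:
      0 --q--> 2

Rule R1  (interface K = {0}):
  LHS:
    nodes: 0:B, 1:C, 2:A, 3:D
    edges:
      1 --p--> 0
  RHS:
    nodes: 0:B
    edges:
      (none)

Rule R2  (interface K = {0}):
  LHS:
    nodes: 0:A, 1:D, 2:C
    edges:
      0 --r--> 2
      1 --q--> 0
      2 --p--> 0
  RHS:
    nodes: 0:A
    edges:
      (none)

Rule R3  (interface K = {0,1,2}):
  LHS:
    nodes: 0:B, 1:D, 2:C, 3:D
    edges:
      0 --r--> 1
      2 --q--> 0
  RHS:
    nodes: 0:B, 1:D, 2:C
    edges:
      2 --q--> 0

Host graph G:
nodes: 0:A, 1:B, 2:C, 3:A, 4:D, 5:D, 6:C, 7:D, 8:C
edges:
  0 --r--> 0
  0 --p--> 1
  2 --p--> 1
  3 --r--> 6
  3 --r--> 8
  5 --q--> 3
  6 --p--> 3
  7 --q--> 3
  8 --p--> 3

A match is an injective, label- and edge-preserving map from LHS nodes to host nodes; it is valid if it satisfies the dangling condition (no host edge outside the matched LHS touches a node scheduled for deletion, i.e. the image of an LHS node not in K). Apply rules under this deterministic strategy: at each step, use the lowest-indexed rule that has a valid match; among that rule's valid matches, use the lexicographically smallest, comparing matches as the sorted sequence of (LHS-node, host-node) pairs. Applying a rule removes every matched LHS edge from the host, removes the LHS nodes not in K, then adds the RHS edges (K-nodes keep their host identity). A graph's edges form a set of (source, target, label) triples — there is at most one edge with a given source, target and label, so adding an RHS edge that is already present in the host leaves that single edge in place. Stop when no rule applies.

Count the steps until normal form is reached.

Answer: 3

Derivation:
start.  V:9 E:9  edges: 0-r->0 0-p->1 2-p->1 3-r->6 3-r->8 5-q->3 6-p->3 7-q->3 8-p->3
1. fire R2 via {0↦3, 1↦5, 2↦6}  →  V:7 E:6  edges: 0-r->0 0-p->1 2-p->1 3-r->8 7-q->3 8-p->3
2. fire R2 via {0↦3, 1↦7, 2↦8}  →  V:5 E:3  edges: 0-r->0 0-p->1 2-p->1
3. fire R1 via {0↦1, 1↦2, 2↦3, 3↦4}  →  V:2 E:2  edges: 0-r->0 0-p->1
final graph: no rule applies after step 3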